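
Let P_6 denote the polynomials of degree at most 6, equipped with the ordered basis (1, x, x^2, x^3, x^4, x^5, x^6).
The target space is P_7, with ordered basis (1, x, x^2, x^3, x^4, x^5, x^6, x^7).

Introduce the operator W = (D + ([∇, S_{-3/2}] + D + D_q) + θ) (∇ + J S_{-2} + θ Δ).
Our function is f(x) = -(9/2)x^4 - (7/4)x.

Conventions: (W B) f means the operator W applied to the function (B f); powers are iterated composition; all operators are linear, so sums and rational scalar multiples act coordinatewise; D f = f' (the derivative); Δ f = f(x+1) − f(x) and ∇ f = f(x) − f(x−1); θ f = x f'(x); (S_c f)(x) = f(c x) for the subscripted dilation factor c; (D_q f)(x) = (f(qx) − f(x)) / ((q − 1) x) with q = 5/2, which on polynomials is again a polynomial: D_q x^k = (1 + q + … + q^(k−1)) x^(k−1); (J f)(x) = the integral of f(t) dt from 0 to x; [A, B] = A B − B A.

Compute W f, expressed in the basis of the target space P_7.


∇ f = -18x^3 + 27x^2 - 18x + 11/4
S_{-2} f = -72x^4 + (7/2)x
J S_{-2} f = -(72/5)x^5 + (7/4)x^2
Δ f = -18x^3 - 27x^2 - 18x - 25/4
θ Δ f = -54x^3 - 54x^2 - 18x
(∇ + J S_{-2} + θ Δ) f = -(72/5)x^5 - 72x^3 - (101/4)x^2 - 36x + 11/4
D (∇ + J S_{-2} + θ Δ) f = -72x^4 - 216x^2 - (101/2)x - 36
S_{-3/2} (∇ + J S_{-2} + θ Δ) f = (2187/20)x^5 + 243x^3 - (909/16)x^2 + 54x + 11/4
∇ S_{-3/2} (∇ + J S_{-2} + θ Δ) f = (2187/4)x^4 - (2187/2)x^3 + (3645/2)x^2 - (11115/8)x + 37053/80
∇ (∇ + J S_{-2} + θ Δ) f = -72x^4 + 144x^3 - 360x^2 + (475/2)x - 1943/20
S_{-3/2} ∇ (∇ + J S_{-2} + θ Δ) f = -(729/2)x^4 - 486x^3 - 810x^2 - (1425/4)x - 1943/20
[∇, S_{-3/2}] (∇ + J S_{-2} + θ Δ) f = (3645/4)x^4 - (1215/2)x^3 + (5265/2)x^2 - (8265/8)x + 8965/16
D (∇ + J S_{-2} + θ Δ) f = -72x^4 - 216x^2 - (101/2)x - 36
D_q (∇ + J S_{-2} + θ Δ) f = -(9279/10)x^4 - 702x^2 - (707/8)x - 36
([∇, S_{-3/2}] + D + D_q) (∇ + J S_{-2} + θ Δ) f = -(1773/20)x^4 - (1215/2)x^3 + (3429/2)x^2 - 1172x + 7813/16
θ (∇ + J S_{-2} + θ Δ) f = -72x^5 - 216x^3 - (101/2)x^2 - 36x
(D + ([∇, S_{-3/2}] + D + D_q) + θ) (∇ + J S_{-2} + θ Δ) f = -72x^5 - (3213/20)x^4 - (1647/2)x^3 + 1448x^2 - (2517/2)x + 7237/16

the result is g(x) = -72x^5 - (3213/20)x^4 - (1647/2)x^3 + 1448x^2 - (2517/2)x + 7237/16


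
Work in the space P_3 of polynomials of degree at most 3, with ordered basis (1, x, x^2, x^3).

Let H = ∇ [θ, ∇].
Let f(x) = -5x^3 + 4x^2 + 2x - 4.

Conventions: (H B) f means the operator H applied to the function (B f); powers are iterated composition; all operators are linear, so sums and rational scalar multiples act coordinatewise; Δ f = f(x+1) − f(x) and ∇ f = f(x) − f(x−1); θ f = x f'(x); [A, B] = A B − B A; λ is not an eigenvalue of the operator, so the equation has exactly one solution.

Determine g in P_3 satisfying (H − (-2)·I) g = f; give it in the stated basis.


the image equals g(x) = -(5/2)x^3 + 2x^2 - (13/2)x + 45/4

write g with unknown coordinates in the stated basis and equate coefficients in (H − (-2)·I) g = f
solving from the highest basis element down gives g = -(5/2)x^3 + 2x^2 - (13/2)x + 45/4
check: H g = 15x - 53/2
so H g − (-2)·g = -5x^3 + 4x^2 + 2x - 4 = f ✓


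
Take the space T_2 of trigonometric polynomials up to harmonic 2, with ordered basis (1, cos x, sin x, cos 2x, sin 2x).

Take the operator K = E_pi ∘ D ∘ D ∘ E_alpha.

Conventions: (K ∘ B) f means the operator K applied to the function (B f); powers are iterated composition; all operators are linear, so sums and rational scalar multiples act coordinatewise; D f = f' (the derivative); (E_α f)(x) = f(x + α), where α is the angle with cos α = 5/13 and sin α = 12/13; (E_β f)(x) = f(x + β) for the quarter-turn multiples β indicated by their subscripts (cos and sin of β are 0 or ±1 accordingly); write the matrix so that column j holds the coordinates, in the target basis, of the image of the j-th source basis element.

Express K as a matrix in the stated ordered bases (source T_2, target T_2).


image of 1: 0
image of cos x: (5/13)cos x - (12/13)sin x
image of sin x: (12/13)cos x + (5/13)sin x
image of cos 2x: (476/169)cos 2x + (480/169)sin 2x
image of sin 2x: -(480/169)cos 2x + (476/169)sin 2x
each image's coordinates form column j of the matrix

the matrix is [[0, 0, 0, 0, 0]; [0, 5/13, 12/13, 0, 0]; [0, -12/13, 5/13, 0, 0]; [0, 0, 0, 476/169, -480/169]; [0, 0, 0, 480/169, 476/169]] (rows listed top to bottom)


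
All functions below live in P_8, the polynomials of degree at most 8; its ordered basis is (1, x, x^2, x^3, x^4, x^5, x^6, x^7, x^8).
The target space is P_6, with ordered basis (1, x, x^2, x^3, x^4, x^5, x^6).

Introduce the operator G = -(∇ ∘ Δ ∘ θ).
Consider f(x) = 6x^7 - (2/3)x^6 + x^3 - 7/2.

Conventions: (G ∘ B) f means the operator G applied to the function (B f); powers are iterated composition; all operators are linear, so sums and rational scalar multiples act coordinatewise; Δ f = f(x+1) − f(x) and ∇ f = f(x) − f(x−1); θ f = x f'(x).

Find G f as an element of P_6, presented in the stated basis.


the image equals g(x) = -1764x^5 + 120x^4 - 2940x^3 + 120x^2 - 606x + 8

θ f = 42x^7 - 4x^6 + 3x^3
Δ θ f = 294x^6 + 858x^5 + 1410x^4 + 1390x^3 + 831x^2 + 279x + 41
∇ Δ θ f = 1764x^5 - 120x^4 + 2940x^3 - 120x^2 + 606x - 8
(-(∇ ∘ Δ ∘ θ)) f = -1764x^5 + 120x^4 - 2940x^3 + 120x^2 - 606x + 8


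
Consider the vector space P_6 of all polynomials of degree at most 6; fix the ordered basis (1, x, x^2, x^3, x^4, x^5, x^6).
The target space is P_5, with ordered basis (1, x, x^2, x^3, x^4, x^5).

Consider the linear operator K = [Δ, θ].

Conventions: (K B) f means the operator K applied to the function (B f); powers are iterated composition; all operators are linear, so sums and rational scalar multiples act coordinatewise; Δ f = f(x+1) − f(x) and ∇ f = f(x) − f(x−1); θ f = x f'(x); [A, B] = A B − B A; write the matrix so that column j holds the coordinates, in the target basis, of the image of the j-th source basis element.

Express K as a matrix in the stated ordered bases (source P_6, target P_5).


image of 1: 0
image of x: 1
image of x^2: 2x + 2
image of x^3: 3x^2 + 6x + 3
image of x^4: 4x^3 + 12x^2 + 12x + 4
image of x^5: 5x^4 + 20x^3 + 30x^2 + 20x + 5
image of x^6: 6x^5 + 30x^4 + 60x^3 + 60x^2 + 30x + 6
each image's coordinates form column j of the matrix

the matrix is [[0, 1, 2, 3, 4, 5, 6]; [0, 0, 2, 6, 12, 20, 30]; [0, 0, 0, 3, 12, 30, 60]; [0, 0, 0, 0, 4, 20, 60]; [0, 0, 0, 0, 0, 5, 30]; [0, 0, 0, 0, 0, 0, 6]] (rows listed top to bottom)


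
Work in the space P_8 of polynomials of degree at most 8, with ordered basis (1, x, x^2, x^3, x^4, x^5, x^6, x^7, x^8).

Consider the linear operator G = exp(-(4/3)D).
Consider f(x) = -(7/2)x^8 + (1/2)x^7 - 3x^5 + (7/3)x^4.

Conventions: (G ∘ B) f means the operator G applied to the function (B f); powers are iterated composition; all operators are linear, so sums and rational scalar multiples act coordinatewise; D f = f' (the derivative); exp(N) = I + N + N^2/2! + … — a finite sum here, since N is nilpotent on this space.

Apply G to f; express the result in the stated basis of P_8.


order-1 term: (112/3)x^7 - (14/3)x^6 + 20x^4 - (112/9)x^3
order-2 term: -(1568/9)x^6 + (56/3)x^5 - (160/3)x^3 + (224/9)x^2
order-3 term: (12544/27)x^5 - (1120/27)x^4 + (640/9)x^2 - (1792/81)x
order-4 term: -(62720/81)x^4 + (4480/81)x^3 - (1280/27)x + 1792/243
order-5 term: (200704/243)x^3 - (3584/81)x^2 + 1024/81
order-6 term: -(401408/729)x^2 + (14336/729)x
order-7 term: (458752/2187)x - 8192/2187
order-8 term: -229376/6561
the series for exp(-(4/3)D) f terminates at order 8
exp(-(4/3)D) f = -(7/2)x^8 + (227/6)x^7 - (1610/9)x^6 + (12967/27)x^5 - (64271/81)x^4 + (198160/243)x^3 - (363680/729)x^2 + (349696/2187)x - 122624/6561

the image equals g(x) = -(7/2)x^8 + (227/6)x^7 - (1610/9)x^6 + (12967/27)x^5 - (64271/81)x^4 + (198160/243)x^3 - (363680/729)x^2 + (349696/2187)x - 122624/6561


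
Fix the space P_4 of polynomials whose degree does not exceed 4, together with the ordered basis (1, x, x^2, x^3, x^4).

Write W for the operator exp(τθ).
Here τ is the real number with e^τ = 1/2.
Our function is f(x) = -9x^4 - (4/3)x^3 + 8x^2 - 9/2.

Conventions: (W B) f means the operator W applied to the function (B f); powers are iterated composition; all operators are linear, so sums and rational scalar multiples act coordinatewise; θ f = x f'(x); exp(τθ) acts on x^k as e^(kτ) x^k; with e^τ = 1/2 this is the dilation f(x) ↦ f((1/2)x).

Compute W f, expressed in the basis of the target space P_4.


the image equals g(x) = -(9/16)x^4 - (1/6)x^3 + 2x^2 - 9/2

exp(τθ) x^k = e^(kτ) x^k; with e^τ = 1/2 this sends x^k to (1/2)^k x^k
x^2 ↦ 1/4 x^2
x^3 ↦ 1/8 x^3
x^4 ↦ 1/16 x^4
applying this coordinatewise to f: exp(τθ) f = -(9/16)x^4 - (1/6)x^3 + 2x^2 - 9/2


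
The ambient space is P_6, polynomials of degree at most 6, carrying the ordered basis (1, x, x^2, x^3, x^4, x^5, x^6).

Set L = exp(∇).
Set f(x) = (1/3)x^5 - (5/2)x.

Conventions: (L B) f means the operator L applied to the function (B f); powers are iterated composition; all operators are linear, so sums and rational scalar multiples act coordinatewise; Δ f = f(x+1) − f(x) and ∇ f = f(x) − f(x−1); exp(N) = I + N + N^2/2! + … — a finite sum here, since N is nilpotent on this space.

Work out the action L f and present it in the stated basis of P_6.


the image equals g(x) = (1/3)x^5 + (5/3)x^4 - (10/3)x^2 - (5/6)x - 11/6

order-1 term: (5/3)x^4 - (10/3)x^3 + (10/3)x^2 - (5/3)x - 13/6
order-2 term: (10/3)x^3 - 10x^2 + (35/3)x - 5
order-3 term: (10/3)x^2 - 10x + 25/3
order-4 term: (5/3)x - 10/3
order-5 term: 1/3
the series for exp(∇) f terminates at order 5
exp(∇) f = (1/3)x^5 + (5/3)x^4 - (10/3)x^2 - (5/6)x - 11/6


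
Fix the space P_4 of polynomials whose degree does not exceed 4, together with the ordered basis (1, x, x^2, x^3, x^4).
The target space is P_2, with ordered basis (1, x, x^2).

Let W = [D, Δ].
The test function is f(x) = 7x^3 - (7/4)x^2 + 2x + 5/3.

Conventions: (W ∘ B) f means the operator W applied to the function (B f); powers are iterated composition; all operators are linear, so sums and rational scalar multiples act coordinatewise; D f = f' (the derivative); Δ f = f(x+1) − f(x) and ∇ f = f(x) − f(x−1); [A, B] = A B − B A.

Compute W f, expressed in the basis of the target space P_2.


Δ f = 21x^2 + (35/2)x + 29/4
D Δ f = 42x + 35/2
D f = 21x^2 - (7/2)x + 2
Δ D f = 42x + 35/2
[D, Δ] f = 0

the result is g(x) = 0


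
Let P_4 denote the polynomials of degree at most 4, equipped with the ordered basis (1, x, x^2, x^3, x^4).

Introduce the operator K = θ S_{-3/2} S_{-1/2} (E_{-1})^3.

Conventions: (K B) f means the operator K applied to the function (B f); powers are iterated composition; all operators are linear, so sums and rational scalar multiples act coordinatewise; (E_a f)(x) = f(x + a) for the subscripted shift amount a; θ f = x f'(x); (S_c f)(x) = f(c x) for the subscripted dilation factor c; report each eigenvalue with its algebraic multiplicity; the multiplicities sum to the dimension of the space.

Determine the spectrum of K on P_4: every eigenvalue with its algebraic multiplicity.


image of 1: 0
image of x: (3/4)x
image of x^2: (9/8)x^2 - (9/2)x
image of x^3: (81/64)x^3 - (81/8)x^2 + (81/4)x
image of x^4: (81/64)x^4 - (243/16)x^3 + (243/4)x^2 - 81x
the matrix is upper triangular; its diagonal is (0, 3/4, 9/8, 81/64, 81/64)
for a triangular matrix the eigenvalues are the diagonal entries, with algebraic multiplicity their repetition count

λ = 0 (multiplicity 1), λ = 3/4 (multiplicity 1), λ = 9/8 (multiplicity 1), λ = 81/64 (multiplicity 2)


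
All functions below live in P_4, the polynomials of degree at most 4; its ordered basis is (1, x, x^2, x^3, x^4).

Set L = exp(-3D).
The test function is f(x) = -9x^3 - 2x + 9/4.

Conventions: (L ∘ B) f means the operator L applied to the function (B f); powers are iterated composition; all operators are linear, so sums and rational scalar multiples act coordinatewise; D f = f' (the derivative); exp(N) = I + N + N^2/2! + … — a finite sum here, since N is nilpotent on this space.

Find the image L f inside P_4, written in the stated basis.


the result is g(x) = -9x^3 + 81x^2 - 245x + 1005/4

order-1 term: 81x^2 + 6
order-2 term: -243x
order-3 term: 243
the series for exp(-3D) f terminates at order 3
exp(-3D) f = -9x^3 + 81x^2 - 245x + 1005/4


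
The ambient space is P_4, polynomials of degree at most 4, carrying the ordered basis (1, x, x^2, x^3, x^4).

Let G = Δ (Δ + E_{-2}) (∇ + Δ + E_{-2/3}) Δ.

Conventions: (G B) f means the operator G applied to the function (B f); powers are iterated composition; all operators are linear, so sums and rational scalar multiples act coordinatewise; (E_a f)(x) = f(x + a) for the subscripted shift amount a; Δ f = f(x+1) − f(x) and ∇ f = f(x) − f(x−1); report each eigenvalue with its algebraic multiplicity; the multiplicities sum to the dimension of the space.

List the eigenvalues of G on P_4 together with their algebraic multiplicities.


image of 1: 0
image of x: 0
image of x^2: 2
image of x^3: 6x + 8
image of x^4: 12x^2 + 32x + 166/3
the matrix is upper triangular; its diagonal is (0, 0, 0, 0, 0)
for a triangular matrix the eigenvalues are the diagonal entries, with algebraic multiplicity their repetition count

λ = 0 (multiplicity 5)


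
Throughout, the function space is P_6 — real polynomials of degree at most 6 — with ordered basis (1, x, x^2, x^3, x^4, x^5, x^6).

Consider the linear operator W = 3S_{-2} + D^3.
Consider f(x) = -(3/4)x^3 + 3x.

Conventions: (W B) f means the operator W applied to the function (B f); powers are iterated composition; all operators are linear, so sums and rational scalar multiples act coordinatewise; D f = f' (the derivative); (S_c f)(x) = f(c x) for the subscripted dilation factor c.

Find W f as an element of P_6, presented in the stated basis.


S_{-2} f = 6x^3 - 6x
(3S_{-2}) f = 18x^3 - 18x
D f = -(9/4)x^2 + 3
D D f = -(9/2)x
D D D f = -9/2
(3S_{-2} + D^3) f = 18x^3 - 18x - 9/2

the image equals g(x) = 18x^3 - 18x - 9/2


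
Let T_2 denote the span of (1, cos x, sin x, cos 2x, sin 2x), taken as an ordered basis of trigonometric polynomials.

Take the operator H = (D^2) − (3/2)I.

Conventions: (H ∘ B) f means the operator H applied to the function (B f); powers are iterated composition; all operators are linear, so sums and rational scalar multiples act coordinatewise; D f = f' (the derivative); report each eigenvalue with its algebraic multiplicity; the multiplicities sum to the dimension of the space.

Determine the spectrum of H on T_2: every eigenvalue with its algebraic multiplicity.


image of 1: -3/2
image of cos x: -(5/2)cos x
image of sin x: -(5/2)sin x
image of cos 2x: -(11/2)cos 2x
image of sin 2x: -(11/2)sin 2x
the matrix is diagonal; its diagonal is (-3/2, -5/2, -5/2, -11/2, -11/2)
for a triangular matrix the eigenvalues are the diagonal entries, with algebraic multiplicity their repetition count

λ = -11/2 (multiplicity 2), λ = -5/2 (multiplicity 2), λ = -3/2 (multiplicity 1)


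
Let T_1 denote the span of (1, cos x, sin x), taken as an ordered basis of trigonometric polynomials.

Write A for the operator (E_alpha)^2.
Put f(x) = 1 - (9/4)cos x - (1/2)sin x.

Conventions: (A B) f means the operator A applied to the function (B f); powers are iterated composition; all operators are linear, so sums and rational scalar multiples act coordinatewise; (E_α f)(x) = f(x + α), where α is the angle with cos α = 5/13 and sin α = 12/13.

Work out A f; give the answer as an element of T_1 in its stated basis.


the image equals g(x) = 1 + (831/676)cos x + (659/338)sin x

E_alpha f = 1 - (69/52)cos x + (49/26)sin x
E_alpha E_alpha f = 1 + (831/676)cos x + (659/338)sin x


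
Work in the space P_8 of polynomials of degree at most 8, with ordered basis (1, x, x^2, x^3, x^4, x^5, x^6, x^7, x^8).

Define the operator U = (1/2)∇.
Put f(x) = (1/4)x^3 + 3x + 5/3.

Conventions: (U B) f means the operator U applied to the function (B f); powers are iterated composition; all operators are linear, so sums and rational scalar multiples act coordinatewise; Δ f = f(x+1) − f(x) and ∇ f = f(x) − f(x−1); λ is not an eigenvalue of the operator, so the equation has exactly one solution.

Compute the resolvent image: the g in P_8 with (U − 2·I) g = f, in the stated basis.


write g with unknown coordinates in the stated basis and equate coefficients in (U − 2·I) g = f
solving from the highest basis element down gives g = -(1/8)x^3 - (3/32)x^2 - (93/64)x - 925/768
check: U g = -(3/16)x^2 + (3/32)x - 95/128
so U g − 2·g = (1/4)x^3 + 3x + 5/3 = f ✓

g(x) = -(1/8)x^3 - (3/32)x^2 - (93/64)x - 925/768


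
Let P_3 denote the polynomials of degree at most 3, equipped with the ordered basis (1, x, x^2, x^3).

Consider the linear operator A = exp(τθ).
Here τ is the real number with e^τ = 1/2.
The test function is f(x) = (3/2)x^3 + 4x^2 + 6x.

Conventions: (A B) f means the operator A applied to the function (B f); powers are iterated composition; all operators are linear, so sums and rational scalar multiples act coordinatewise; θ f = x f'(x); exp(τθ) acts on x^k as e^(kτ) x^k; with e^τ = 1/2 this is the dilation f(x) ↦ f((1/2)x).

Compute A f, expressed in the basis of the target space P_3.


exp(τθ) x^k = e^(kτ) x^k; with e^τ = 1/2 this sends x^k to (1/2)^k x^k
x ↦ 1/2 x
x^2 ↦ 1/4 x^2
x^3 ↦ 1/8 x^3
applying this coordinatewise to f: exp(τθ) f = (3/16)x^3 + x^2 + 3x

the result is g(x) = (3/16)x^3 + x^2 + 3x


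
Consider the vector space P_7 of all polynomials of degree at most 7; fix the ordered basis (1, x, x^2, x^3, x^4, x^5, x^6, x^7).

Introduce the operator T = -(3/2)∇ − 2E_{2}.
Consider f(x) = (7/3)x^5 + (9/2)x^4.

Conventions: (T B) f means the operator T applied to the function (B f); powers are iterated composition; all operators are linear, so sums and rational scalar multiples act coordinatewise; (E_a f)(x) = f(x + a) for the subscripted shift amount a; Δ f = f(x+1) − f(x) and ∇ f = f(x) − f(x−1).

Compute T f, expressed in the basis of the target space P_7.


the result is g(x) = -(14/3)x^5 - (439/6)x^4 - (752/3)x^3 - (3503/6)x^2 - (4025/6)x - 3481/12

∇ f = (35/3)x^4 - (16/3)x^3 - (11/3)x^2 + (19/3)x - 13/6
(-(3/2)∇) f = -(35/2)x^4 + 8x^3 + (11/2)x^2 - (19/2)x + 13/4
E_{2} f = (7/3)x^5 + (167/6)x^4 + (388/3)x^3 + (884/3)x^2 + (992/3)x + 440/3
(-2E_{2}) f = -(14/3)x^5 - (167/3)x^4 - (776/3)x^3 - (1768/3)x^2 - (1984/3)x - 880/3
(-(3/2)∇ − 2E_{2}) f = -(14/3)x^5 - (439/6)x^4 - (752/3)x^3 - (3503/6)x^2 - (4025/6)x - 3481/12


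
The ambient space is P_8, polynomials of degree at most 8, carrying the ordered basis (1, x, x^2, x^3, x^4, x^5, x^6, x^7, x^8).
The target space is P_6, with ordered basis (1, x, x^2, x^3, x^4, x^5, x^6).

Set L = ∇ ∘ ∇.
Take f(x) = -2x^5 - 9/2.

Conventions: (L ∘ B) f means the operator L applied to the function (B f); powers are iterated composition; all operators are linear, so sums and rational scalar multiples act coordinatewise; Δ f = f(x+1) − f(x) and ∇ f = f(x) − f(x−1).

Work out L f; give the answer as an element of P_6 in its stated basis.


∇ f = -10x^4 + 20x^3 - 20x^2 + 10x - 2
∇ ∇ f = -40x^3 + 120x^2 - 140x + 60

the image equals g(x) = -40x^3 + 120x^2 - 140x + 60


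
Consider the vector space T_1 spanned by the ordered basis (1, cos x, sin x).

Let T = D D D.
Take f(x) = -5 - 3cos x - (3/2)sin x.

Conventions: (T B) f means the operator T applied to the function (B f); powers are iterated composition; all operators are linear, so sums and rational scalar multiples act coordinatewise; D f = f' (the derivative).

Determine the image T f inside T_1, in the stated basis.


g(x) = (3/2)cos x - 3sin x

D f = -(3/2)cos x + 3sin x
D D f = 3cos x + (3/2)sin x
D D D f = (3/2)cos x - 3sin x


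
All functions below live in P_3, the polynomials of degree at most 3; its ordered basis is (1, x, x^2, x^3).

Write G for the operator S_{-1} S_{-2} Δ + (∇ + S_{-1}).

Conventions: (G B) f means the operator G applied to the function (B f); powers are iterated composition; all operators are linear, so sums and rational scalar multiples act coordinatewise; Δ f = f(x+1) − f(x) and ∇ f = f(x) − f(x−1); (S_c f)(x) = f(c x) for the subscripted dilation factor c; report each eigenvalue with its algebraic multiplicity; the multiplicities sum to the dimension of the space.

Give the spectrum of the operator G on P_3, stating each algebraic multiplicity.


image of 1: 1
image of x: -x + 2
image of x^2: x^2 + 6x
image of x^3: -x^3 + 15x^2 + 3x + 2
the matrix is upper triangular; its diagonal is (1, -1, 1, -1)
for a triangular matrix the eigenvalues are the diagonal entries, with algebraic multiplicity their repetition count

λ = -1 (multiplicity 2), λ = 1 (multiplicity 2)


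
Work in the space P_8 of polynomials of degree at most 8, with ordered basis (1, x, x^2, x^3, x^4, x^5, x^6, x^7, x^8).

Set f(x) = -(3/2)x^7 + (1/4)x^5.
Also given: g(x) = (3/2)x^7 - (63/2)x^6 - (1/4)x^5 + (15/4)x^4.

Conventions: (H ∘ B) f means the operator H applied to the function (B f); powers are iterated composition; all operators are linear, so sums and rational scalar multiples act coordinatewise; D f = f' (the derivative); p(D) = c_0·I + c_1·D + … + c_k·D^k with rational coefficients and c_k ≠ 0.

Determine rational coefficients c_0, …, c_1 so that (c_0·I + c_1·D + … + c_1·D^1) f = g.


c_0 = -1, c_1 = 3

D^0 f = -(3/2)x^7 + (1/4)x^5
D^1 f = -(21/2)x^6 + (5/4)x^4
matching coefficients of g against c_0 f + c_1 Df + … from the top degree down determines the c_i
solution: c_0 = -1, c_1 = 3


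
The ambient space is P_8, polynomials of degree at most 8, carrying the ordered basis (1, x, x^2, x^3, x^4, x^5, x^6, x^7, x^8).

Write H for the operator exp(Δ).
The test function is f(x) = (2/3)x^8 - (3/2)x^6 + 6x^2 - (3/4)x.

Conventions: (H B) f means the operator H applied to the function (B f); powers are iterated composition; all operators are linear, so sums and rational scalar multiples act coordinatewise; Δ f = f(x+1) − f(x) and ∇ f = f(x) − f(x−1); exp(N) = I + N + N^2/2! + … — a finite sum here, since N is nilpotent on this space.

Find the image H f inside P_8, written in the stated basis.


order-1 term: (16/3)x^7 + (56/3)x^6 + (85/3)x^5 + (145/6)x^4 + (22/3)x^3 - (23/6)x^2 + (25/3)x + 53/12
order-2 term: (56/3)x^6 + 112x^5 + (1825/6)x^4 + 470x^3 + (2527/6)x^2 + 201x + 265/6
order-3 term: (112/3)x^5 + 280x^4 + (2710/3)x^3 + 1545x^2 + (4141/3)x + 509
order-4 term: (140/3)x^4 + (1120/3)x^3 + (7145/6)x^2 + (5330/3)x + 2073/2
order-5 term: (112/3)x^3 + 280x^2 + (2213/3)x + 1355/2
order-6 term: (56/3)x^2 + 112x + 1055/6
order-7 term: (16/3)x + 56/3
order-8 term: 2/3
the series for exp(Δ) f terminates at order 8
exp(Δ) f = (2/3)x^8 + (16/3)x^7 + (215/6)x^6 + (533/3)x^5 + 655x^4 + (5374/3)x^3 + (20747/6)x^2 + (50647/12)x + 9867/4

g(x) = (2/3)x^8 + (16/3)x^7 + (215/6)x^6 + (533/3)x^5 + 655x^4 + (5374/3)x^3 + (20747/6)x^2 + (50647/12)x + 9867/4


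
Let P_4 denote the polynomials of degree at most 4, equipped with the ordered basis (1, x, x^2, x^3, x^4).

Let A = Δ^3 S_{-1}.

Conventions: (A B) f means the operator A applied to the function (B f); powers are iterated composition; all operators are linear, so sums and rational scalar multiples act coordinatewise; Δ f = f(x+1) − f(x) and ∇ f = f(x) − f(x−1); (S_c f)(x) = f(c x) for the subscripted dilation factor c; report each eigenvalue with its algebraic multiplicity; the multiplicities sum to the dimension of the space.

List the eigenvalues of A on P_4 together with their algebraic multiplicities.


image of 1: 0
image of x: 0
image of x^2: 0
image of x^3: -6
image of x^4: 24x + 36
the matrix is upper triangular; its diagonal is (0, 0, 0, 0, 0)
for a triangular matrix the eigenvalues are the diagonal entries, with algebraic multiplicity their repetition count

λ = 0 (multiplicity 5)


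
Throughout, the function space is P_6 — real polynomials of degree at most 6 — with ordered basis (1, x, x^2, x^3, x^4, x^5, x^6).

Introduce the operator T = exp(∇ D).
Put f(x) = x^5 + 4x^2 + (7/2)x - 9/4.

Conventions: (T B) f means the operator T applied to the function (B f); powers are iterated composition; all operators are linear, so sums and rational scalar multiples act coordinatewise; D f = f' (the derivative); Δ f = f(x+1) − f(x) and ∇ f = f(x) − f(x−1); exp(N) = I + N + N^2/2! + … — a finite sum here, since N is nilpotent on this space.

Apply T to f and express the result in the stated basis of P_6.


the result is g(x) = x^5 + 20x^3 - 26x^2 + (167/2)x - 237/4

order-1 term: 20x^3 - 30x^2 + 20x + 3
order-2 term: 60x - 60
the series for exp(∇ D) f terminates at order 2
exp(∇ D) f = x^5 + 20x^3 - 26x^2 + (167/2)x - 237/4


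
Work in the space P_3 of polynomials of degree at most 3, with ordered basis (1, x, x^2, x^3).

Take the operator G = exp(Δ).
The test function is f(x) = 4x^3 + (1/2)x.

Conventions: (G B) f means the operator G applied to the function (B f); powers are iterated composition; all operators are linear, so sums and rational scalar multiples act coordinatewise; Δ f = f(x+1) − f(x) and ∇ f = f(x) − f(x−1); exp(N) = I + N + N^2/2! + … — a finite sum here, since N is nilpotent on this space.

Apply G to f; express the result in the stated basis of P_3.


g(x) = 4x^3 + 12x^2 + (49/2)x + 41/2

order-1 term: 12x^2 + 12x + 9/2
order-2 term: 12x + 12
order-3 term: 4
the series for exp(Δ) f terminates at order 3
exp(Δ) f = 4x^3 + 12x^2 + (49/2)x + 41/2


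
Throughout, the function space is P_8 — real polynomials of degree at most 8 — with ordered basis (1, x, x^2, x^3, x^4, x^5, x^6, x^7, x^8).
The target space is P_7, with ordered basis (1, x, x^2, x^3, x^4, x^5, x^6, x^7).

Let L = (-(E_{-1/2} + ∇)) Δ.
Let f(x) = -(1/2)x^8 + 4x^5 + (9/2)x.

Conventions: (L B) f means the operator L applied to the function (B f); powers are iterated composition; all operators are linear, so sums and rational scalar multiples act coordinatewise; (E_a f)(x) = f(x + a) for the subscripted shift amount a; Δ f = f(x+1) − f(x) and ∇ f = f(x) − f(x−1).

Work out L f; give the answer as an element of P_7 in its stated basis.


Δ f = -4x^7 - 14x^6 - 28x^5 - 15x^4 + 12x^3 + 26x^2 + 16x + 8
E_{-1/2} Δ f = -4x^7 - 7x^5 + 20x^4 - (7/4)x^3 + 10x^2 - (1/16)x + 19/4
∇ Δ f = -28x^6 - 70x^4 + 80x^3 - 28x^2 + 40x - 1
(E_{-1/2} + ∇) Δ f = -4x^7 - 28x^6 - 7x^5 - 50x^4 + (313/4)x^3 - 18x^2 + (639/16)x + 15/4
(-(E_{-1/2} + ∇)) Δ f = 4x^7 + 28x^6 + 7x^5 + 50x^4 - (313/4)x^3 + 18x^2 - (639/16)x - 15/4

the result is g(x) = 4x^7 + 28x^6 + 7x^5 + 50x^4 - (313/4)x^3 + 18x^2 - (639/16)x - 15/4


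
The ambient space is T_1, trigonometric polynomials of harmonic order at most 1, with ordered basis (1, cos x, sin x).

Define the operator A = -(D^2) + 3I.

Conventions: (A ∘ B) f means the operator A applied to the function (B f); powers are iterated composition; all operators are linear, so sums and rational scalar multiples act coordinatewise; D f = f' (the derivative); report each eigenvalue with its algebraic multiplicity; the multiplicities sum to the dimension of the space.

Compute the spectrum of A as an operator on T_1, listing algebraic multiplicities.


λ = 3 (multiplicity 1), λ = 4 (multiplicity 2)

image of 1: 3
image of cos x: 4cos x
image of sin x: 4sin x
the matrix is diagonal; its diagonal is (3, 4, 4)
for a triangular matrix the eigenvalues are the diagonal entries, with algebraic multiplicity their repetition count


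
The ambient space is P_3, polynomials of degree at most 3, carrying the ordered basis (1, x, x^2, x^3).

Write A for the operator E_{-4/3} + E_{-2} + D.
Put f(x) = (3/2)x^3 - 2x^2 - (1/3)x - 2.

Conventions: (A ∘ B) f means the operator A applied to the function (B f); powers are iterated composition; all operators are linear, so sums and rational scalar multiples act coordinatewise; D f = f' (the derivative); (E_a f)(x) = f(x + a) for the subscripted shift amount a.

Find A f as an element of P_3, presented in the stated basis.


E_{-4/3} f = (3/2)x^3 - 8x^2 + 13x - 26/3
E_{-2} f = (3/2)x^3 - 11x^2 + (77/3)x - 64/3
D f = (9/2)x^2 - 4x - 1/3
(E_{-4/3} + E_{-2} + D) f = 3x^3 - (29/2)x^2 + (104/3)x - 91/3

the result is g(x) = 3x^3 - (29/2)x^2 + (104/3)x - 91/3


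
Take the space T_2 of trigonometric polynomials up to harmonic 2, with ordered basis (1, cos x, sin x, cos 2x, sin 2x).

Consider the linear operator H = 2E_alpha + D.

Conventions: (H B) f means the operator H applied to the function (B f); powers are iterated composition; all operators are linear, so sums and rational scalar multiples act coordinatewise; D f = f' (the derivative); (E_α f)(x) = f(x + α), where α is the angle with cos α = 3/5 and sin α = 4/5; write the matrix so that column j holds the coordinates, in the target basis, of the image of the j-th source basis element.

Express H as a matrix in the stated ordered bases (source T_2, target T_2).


the matrix is [[2, 0, 0, 0, 0]; [0, 6/5, 13/5, 0, 0]; [0, -13/5, 6/5, 0, 0]; [0, 0, 0, -14/25, 98/25]; [0, 0, 0, -98/25, -14/25]] (rows listed top to bottom)

image of 1: 2
image of cos x: (6/5)cos x - (13/5)sin x
image of sin x: (13/5)cos x + (6/5)sin x
image of cos 2x: -(14/25)cos 2x - (98/25)sin 2x
image of sin 2x: (98/25)cos 2x - (14/25)sin 2x
each image's coordinates form column j of the matrix


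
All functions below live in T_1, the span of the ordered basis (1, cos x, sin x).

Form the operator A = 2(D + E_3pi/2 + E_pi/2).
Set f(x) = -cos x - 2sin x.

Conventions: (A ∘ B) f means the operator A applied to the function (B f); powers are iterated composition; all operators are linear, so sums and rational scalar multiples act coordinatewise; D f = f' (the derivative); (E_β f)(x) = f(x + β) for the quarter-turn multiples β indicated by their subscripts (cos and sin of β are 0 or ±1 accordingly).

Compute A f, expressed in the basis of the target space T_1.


D f = -2cos x + sin x
E_3pi/2 f = 2cos x - sin x
E_pi/2 f = -2cos x + sin x
(D + E_3pi/2 + E_pi/2) f = -2cos x + sin x
(2(D + E_3pi/2 + E_pi/2)) f = -4cos x + 2sin x

the image equals g(x) = -4cos x + 2sin x


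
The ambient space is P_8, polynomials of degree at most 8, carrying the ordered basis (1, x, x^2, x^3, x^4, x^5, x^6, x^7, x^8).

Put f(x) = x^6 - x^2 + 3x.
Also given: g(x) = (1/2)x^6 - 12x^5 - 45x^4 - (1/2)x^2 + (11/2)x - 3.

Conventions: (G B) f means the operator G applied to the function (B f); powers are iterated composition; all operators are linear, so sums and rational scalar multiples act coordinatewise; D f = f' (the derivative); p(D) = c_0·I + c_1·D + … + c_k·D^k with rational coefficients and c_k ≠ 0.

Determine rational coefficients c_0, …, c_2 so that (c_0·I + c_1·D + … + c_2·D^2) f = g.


D^0 f = x^6 - x^2 + 3x
D^1 f = 6x^5 - 2x + 3
D^2 f = 30x^4 - 2
matching coefficients of g against c_0 f + c_1 Df + … from the top degree down determines the c_i
solution: c_0 = 1/2, c_1 = -2, c_2 = -3/2

p(D) = (1/2)·I − 2·D − (3/2)·D^2, i.e. c_0 = 1/2, c_1 = -2, c_2 = -3/2


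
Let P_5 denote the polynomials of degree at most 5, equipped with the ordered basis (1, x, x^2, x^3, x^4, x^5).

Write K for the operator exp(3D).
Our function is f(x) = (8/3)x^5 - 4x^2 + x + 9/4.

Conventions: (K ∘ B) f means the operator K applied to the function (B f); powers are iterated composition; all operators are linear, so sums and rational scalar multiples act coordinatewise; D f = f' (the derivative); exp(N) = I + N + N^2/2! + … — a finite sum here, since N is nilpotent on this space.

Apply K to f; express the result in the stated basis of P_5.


order-1 term: 40x^4 - 24x + 3
order-2 term: 240x^3 - 36
order-3 term: 720x^2
order-4 term: 1080x
order-5 term: 648
the series for exp(3D) f terminates at order 5
exp(3D) f = (8/3)x^5 + 40x^4 + 240x^3 + 716x^2 + 1057x + 2469/4

the image equals g(x) = (8/3)x^5 + 40x^4 + 240x^3 + 716x^2 + 1057x + 2469/4


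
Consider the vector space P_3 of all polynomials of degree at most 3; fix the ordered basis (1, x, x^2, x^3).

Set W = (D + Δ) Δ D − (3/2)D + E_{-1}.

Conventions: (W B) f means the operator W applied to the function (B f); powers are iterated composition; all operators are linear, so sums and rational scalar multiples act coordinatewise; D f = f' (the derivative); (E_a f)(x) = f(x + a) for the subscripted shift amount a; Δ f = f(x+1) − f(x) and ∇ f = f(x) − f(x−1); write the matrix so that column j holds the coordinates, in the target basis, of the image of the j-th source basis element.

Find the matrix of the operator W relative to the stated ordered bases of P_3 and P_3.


the matrix is [[1, -5/2, 1, 11]; [0, 1, -5, 3]; [0, 0, 1, -15/2]; [0, 0, 0, 1]] (rows listed top to bottom)

image of 1: 1
image of x: x - 5/2
image of x^2: x^2 - 5x + 1
image of x^3: x^3 - (15/2)x^2 + 3x + 11
each image's coordinates form column j of the matrix


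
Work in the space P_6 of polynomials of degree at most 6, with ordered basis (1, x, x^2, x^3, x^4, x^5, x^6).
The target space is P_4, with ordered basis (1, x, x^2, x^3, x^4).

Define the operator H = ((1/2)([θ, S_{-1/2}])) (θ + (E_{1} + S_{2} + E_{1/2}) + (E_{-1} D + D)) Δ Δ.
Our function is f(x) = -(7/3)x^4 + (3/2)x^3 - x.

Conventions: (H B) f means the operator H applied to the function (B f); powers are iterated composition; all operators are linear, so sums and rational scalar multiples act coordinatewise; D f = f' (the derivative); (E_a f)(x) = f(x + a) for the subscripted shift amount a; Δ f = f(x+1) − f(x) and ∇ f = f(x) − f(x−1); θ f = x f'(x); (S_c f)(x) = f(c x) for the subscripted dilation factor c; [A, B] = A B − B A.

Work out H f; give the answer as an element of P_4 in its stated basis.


the result is g(x) = 0

Δ f = -(28/3)x^3 - (19/2)x^2 - (29/6)x - 11/6
Δ Δ f = -28x^2 - 47x - 71/3
θ (Δ Δ) f = -56x^2 - 47x
E_{1} (Δ Δ) f = -28x^2 - 103x - 296/3
S_{2} (Δ Δ) f = -112x^2 - 94x - 71/3
E_{1/2} (Δ Δ) f = -28x^2 - 75x - 325/6
(E_{1} + S_{2} + E_{1/2}) (Δ Δ) f = -168x^2 - 272x - 353/2
D (Δ Δ) f = -56x - 47
E_{-1} D (Δ Δ) f = -56x + 9
D (Δ Δ) f = -56x - 47
(E_{-1} D + D) (Δ Δ) f = -112x - 38
(θ + (E_{1} + S_{2} + E_{1/2}) + (E_{-1} D + D)) (Δ Δ) f = -224x^2 - 431x - 429/2
S_{-1/2} (θ + (E_{1} + S_{2} + E_{1/2}) + (E_{-1} D + D)) (Δ Δ) f = -56x^2 + (431/2)x - 429/2
θ S_{-1/2} (θ + (E_{1} + S_{2} + E_{1/2}) + (E_{-1} D + D)) (Δ Δ) f = -112x^2 + (431/2)x
θ (θ + (E_{1} + S_{2} + E_{1/2}) + (E_{-1} D + D)) (Δ Δ) f = -448x^2 - 431x
S_{-1/2} θ (θ + (E_{1} + S_{2} + E_{1/2}) + (E_{-1} D + D)) (Δ Δ) f = -112x^2 + (431/2)x
[θ, S_{-1/2}] (θ + (E_{1} + S_{2} + E_{1/2}) + (E_{-1} D + D)) (Δ Δ) f = 0
((1/2)([θ, S_{-1/2}])) (θ + (E_{1} + S_{2} + E_{1/2}) + (E_{-1} D + D)) (Δ Δ) f = 0


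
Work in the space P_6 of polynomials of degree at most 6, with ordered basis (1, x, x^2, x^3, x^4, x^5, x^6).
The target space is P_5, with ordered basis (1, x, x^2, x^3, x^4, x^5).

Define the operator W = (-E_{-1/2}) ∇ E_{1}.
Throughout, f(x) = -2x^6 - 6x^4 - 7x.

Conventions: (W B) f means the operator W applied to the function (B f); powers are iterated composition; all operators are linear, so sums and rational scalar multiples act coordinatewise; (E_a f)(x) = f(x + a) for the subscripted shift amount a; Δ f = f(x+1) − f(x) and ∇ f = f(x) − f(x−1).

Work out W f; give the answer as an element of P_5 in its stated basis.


E_{1} f = -2x^6 - 12x^5 - 36x^4 - 64x^3 - 66x^2 - 43x - 15
∇ E_{1} f = -12x^5 - 30x^4 - 64x^3 - 66x^2 - 36x - 15
E_{-1/2} (∇ E_{1}) f = -12x^5 - 34x^3 - (27/4)x - 7
(-E_{-1/2}) (∇ E_{1}) f = 12x^5 + 34x^3 + (27/4)x + 7

g(x) = 12x^5 + 34x^3 + (27/4)x + 7


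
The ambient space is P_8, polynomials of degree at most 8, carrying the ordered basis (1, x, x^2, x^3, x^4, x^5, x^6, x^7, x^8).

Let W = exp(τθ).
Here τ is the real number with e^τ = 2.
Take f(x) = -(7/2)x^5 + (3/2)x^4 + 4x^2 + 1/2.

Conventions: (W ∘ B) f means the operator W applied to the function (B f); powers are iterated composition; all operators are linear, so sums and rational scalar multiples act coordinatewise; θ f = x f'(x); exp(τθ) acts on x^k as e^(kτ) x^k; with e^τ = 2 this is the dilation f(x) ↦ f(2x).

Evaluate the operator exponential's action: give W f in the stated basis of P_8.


g(x) = -112x^5 + 24x^4 + 16x^2 + 1/2

exp(τθ) x^k = e^(kτ) x^k; with e^τ = 2 this sends x^k to 2^k x^k
x^2 ↦ 4 x^2
x^4 ↦ 16 x^4
x^5 ↦ 32 x^5
applying this coordinatewise to f: exp(τθ) f = -112x^5 + 24x^4 + 16x^2 + 1/2


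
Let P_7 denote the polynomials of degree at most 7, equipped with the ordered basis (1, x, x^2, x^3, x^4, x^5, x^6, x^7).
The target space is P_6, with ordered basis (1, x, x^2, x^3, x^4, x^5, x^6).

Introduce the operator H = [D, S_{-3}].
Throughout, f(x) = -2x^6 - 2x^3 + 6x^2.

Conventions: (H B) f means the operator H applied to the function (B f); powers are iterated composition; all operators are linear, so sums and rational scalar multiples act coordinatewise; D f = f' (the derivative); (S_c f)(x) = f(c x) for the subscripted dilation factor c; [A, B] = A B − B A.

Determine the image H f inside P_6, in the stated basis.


g(x) = -11664x^5 + 216x^2 + 144x

S_{-3} f = -1458x^6 + 54x^3 + 54x^2
D S_{-3} f = -8748x^5 + 162x^2 + 108x
D f = -12x^5 - 6x^2 + 12x
S_{-3} D f = 2916x^5 - 54x^2 - 36x
[D, S_{-3}] f = -11664x^5 + 216x^2 + 144x


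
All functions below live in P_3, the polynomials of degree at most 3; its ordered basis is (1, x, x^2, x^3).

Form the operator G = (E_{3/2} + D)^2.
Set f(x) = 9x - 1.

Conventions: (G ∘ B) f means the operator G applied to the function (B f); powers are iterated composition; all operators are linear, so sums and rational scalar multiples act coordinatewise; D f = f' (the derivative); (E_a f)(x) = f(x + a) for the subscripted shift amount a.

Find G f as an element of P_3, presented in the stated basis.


E_{3/2} f = 9x + 25/2
D f = 9
(E_{3/2} + D) f = 9x + 43/2
E_{3/2} (E_{3/2} + D) f = 9x + 35
D (E_{3/2} + D) f = 9
(E_{3/2} + D) (E_{3/2} + D) f = 9x + 44

g(x) = 9x + 44


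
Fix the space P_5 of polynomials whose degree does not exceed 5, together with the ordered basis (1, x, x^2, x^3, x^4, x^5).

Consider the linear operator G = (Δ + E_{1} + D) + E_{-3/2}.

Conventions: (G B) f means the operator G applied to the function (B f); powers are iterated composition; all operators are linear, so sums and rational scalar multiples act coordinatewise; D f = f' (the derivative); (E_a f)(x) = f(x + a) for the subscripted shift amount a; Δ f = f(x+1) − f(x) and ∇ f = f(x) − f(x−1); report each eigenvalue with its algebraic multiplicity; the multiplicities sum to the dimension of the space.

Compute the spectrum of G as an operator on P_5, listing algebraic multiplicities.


image of 1: 2
image of x: 2x + 3/2
image of x^2: 2x^2 + 3x + 17/4
image of x^3: 2x^3 + (9/2)x^2 + (51/4)x - 11/8
image of x^4: 2x^4 + 6x^3 + (51/2)x^2 - (11/2)x + 113/16
image of x^5: 2x^5 + (15/2)x^4 + (85/2)x^3 - (55/4)x^2 + (565/16)x - 179/32
the matrix is upper triangular; its diagonal is (2, 2, 2, 2, 2, 2)
for a triangular matrix the eigenvalues are the diagonal entries, with algebraic multiplicity their repetition count

λ = 2 (multiplicity 6)


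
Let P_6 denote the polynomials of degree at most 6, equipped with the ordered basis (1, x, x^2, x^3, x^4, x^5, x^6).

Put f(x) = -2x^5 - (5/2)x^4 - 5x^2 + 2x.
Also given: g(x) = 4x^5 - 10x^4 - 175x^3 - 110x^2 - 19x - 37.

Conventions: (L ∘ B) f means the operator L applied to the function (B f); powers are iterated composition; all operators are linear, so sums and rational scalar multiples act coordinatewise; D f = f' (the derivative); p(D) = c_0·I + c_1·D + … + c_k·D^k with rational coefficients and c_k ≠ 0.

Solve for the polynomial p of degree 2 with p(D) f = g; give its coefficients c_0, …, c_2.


D^0 f = -2x^5 - (5/2)x^4 - 5x^2 + 2x
D^1 f = -10x^4 - 10x^3 - 10x + 2
D^2 f = -40x^3 - 30x^2 - 10
matching coefficients of g against c_0 f + c_1 Df + … from the top degree down determines the c_i
solution: c_0 = -2, c_1 = 3/2, c_2 = 4

c_0 = -2, c_1 = 3/2, c_2 = 4
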